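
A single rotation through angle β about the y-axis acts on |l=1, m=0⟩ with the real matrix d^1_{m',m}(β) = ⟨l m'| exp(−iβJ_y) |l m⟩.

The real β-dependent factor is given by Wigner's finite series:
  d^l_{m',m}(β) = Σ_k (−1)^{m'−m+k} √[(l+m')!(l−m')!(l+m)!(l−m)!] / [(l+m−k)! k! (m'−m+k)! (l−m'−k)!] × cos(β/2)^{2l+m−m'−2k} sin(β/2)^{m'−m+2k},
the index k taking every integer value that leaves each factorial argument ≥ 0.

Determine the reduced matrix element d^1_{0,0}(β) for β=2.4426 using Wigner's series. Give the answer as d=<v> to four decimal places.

d^1_{0,0}(β=2.4426) via Wigner's sum:
Half-angle: c=0.342425, s=0.939545. N=√(1·1·1·1)=1.000000
k∈{0,1} keeps every argument non-negative
  k=0: (−1)^0·1.0000/(1)·0.3424^2·0.9395^0 = +0.117255
  k=1: (−1)^1·1.0000/(1)·0.3424^0·0.9395^2 = -0.882745
d^1_{0,0}(2.4426) = +0.117255 -0.882745 = -0.765491

d=-0.7655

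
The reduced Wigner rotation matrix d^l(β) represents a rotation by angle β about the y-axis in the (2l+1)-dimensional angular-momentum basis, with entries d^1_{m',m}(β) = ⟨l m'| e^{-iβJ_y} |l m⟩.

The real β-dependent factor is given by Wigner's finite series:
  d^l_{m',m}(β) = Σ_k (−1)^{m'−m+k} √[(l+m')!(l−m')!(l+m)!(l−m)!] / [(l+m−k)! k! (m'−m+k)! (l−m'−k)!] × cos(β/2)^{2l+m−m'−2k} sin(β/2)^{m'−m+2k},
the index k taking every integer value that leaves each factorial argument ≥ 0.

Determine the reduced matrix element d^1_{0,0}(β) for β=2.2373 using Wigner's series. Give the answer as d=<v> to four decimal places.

d^1_{0,0}(β=2.2373) via Wigner's sum:
With c≡cos(β/2)=0.436897 and s≡sin(β/2)=0.899511, N=[1·1·1·1]^{1/2}=1.000000
k: max(0,(0)−(0))=0 … min(1+(0),1−(0))=1
  k=0: (−1)^0·1.0000/(1)·0.4369^2·0.8995^0 = +0.190879
  k=1: (−1)^1·1.0000/(1)·0.4369^0·0.8995^2 = -0.809121
d^1_{0,0}(2.2373) = +0.190879 -0.809121 = -0.618242

d=-0.6182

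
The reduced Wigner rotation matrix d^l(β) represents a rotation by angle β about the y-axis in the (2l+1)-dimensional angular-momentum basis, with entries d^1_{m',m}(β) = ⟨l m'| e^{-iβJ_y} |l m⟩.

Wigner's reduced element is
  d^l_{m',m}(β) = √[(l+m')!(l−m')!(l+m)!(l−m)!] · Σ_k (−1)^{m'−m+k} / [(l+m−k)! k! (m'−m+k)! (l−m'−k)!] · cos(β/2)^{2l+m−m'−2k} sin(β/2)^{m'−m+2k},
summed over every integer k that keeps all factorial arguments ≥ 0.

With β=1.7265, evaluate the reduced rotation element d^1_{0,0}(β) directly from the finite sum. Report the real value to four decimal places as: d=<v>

d^1_{0,0}(β=1.7265) via Wigner's sum:
Half-angle: c=0.649971, s=0.759959. N=√(1·1·1·1)=1.000000
Admissible k: 0..1 (factorial args all ≥0)
  k=0: (−1)^0·1.0000/(1)·0.6500^2·0.7600^0 = +0.422462
  k=1: (−1)^1·1.0000/(1)·0.6500^0·0.7600^2 = -0.577538
d^1_{0,0}(1.7265) = +0.422462 -0.577538 = -0.155075

d=-0.1551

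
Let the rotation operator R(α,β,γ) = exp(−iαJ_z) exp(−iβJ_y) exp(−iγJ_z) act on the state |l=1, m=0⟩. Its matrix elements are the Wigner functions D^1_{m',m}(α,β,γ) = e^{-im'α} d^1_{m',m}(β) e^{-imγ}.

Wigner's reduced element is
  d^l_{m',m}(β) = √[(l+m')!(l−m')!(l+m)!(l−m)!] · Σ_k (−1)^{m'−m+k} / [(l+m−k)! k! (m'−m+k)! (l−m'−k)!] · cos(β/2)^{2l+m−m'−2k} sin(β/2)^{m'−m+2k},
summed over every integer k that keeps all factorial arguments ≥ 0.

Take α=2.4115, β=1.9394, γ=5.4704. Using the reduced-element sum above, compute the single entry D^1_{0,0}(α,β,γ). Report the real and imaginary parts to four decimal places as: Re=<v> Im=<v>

Re=-0.3603 Im=0.0000

D^1_{0,0}(2.4115,1.9394,5.4704) = e^{-i·0·2.4115}·d^1_{0,0}(1.9394)·e^{-i·0·5.4704}. Compute d first:
Half-angle: c=0.565547, s=0.824716. N=√(1·1·1·1)=1.000000
k: max(0,(0)−(0))=0 … min(1+(0),1−(0))=1
  k=0: (−1)^0·1.0000/(1)·0.5655^2·0.8247^0 = +0.319843
  k=1: (−1)^1·1.0000/(1)·0.5655^0·0.8247^2 = -0.680157
d^1_{0,0}(1.9394) = +0.319843 -0.680157 = -0.360313
Phases: e^{-i·(0)·2.4115}=+1.000000+0.000000i, e^{-i·(0)·5.4704}=+1.000000+0.000000i ⇒ D=-0.360313+0.000000i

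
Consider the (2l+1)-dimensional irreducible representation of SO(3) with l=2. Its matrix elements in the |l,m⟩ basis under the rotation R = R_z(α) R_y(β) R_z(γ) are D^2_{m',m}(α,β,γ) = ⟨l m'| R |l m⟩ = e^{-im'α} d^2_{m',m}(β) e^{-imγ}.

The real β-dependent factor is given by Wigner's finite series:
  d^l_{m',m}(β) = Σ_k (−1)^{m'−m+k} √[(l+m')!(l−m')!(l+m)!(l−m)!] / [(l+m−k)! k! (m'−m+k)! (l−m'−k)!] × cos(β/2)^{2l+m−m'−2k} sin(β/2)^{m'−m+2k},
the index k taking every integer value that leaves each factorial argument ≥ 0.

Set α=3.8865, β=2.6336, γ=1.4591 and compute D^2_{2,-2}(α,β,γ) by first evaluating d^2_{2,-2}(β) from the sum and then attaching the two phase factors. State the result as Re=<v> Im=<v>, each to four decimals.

Split into d^2_{2,-2}(β=2.6336) × two z-phases.
c=cos(2.6336/2)=0.251274, s=sin(2.6336/2)=0.967916; N=√[24·1·1·24]=24.000000
k: max(0,(-2)−(2))=0 … min(2+(-2),2−(2))=0
  k=0: (−1)^4·24.0000/(24)·0.2513^0·0.9679^4 = +0.877709
d^2_{2,-2}(2.6336) = +0.877709
D = (+0.080893-0.996723i)·(+0.877709)·(-0.975151+0.221539i) = +0.124573+0.868824i

Re=0.1246 Im=0.8688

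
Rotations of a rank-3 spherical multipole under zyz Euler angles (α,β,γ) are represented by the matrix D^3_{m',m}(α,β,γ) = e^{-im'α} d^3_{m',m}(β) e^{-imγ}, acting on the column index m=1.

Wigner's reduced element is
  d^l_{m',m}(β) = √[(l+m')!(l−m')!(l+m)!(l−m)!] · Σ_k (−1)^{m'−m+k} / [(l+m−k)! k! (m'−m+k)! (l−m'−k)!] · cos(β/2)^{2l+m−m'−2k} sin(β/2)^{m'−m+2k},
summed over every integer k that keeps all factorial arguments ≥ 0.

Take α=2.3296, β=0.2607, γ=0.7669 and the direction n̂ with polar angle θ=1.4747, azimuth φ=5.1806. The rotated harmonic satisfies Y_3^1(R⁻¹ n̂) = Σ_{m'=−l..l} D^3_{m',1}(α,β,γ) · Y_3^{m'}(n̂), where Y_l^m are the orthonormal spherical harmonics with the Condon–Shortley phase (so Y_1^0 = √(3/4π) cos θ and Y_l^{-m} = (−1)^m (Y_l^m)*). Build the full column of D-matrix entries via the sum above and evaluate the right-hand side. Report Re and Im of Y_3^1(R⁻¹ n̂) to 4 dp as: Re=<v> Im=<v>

Need the full column D^3_{m',1} for m'=−3..3 at α=2.3296, β=0.2607, γ=0.7669.
cos(β/2)=0.991516, sin(β/2)=0.129981
d^3_{-3,1}: single k=4 term ⇒ +0.001087;  D = +0.001085-0.000067i
d^3_{-2,1}: k∈[3..4] ⇒ +0.013539 -0.000116 = +0.013422;  D = -0.009814-0.009156i
d^3_{-1,1}: k∈[2..4] ⇒ +0.097974 -0.002245 +0.000005 = +0.095734;  D = +0.000775+0.095731i
d^3_{0,1}: k∈[1..3] ⇒ +0.431490 -0.022246 +0.000127 = +0.409371;  D = +0.294774-0.284065i
d^3_{1,1}: k∈[0..2] ⇒ +0.950166 -0.130632 +0.001684 = +0.821218;  D = -0.820383-0.037018i
d^3_{2,1}: k∈[0..1] ⇒ -0.393895 +0.013539 = -0.380356;  D = -0.248998-0.287526i
d^3_{3,1}: single k=0 term ⇒ +0.063242;  D = +0.006206-0.062937i
Y_3^{m'}(θ=1.4747,φ=5.1806) and Σ D·Y over m':
  (+0.0011-0.0001i)·(-0.4058-0.0681i)  (-0.0098-0.0092i)·(-0.0576+0.0783i)  (+0.0008+0.0957i)·(-0.1385-0.2739i)  (+0.2948-0.2841i)·(-0.1058+0.0000i)  (-0.8204-0.0370i)·(+0.1385-0.2739i)  (-0.2490-0.2875i)·(-0.0576-0.0783i)  (+0.0062-0.0629i)·(+0.4058-0.0681i)
Y_3^1(R⁻¹ n̂) = -0.137914+0.245904i

Re=-0.1379 Im=0.2459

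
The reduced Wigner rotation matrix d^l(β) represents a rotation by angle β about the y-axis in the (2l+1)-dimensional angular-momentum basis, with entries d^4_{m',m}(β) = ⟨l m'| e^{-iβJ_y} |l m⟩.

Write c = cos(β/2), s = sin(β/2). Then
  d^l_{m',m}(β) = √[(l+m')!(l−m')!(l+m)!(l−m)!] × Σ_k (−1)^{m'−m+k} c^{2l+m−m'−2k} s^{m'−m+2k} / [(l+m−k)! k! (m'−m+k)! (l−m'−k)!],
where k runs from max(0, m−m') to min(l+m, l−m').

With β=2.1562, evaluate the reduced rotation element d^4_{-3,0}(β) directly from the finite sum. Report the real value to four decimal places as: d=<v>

d^4_{-3,0}(β=2.1562) via Wigner's sum:
With c≡cos(β/2)=0.473003 and s≡sin(β/2)=0.881061, N=[1·5040·24·24]^{1/2}=1703.830978
Admissible k: 3..4 (factorial args all ≥0)
  k=3: (−1)^0·1703.8310/(144)·0.4730^5·0.8811^3 = +0.191603
  k=4: (−1)^1·1703.8310/(144)·0.4730^3·0.8811^5 = -0.664792
d^4_{-3,0}(2.1562) = +0.191603 -0.664792 = -0.473189

d=-0.4732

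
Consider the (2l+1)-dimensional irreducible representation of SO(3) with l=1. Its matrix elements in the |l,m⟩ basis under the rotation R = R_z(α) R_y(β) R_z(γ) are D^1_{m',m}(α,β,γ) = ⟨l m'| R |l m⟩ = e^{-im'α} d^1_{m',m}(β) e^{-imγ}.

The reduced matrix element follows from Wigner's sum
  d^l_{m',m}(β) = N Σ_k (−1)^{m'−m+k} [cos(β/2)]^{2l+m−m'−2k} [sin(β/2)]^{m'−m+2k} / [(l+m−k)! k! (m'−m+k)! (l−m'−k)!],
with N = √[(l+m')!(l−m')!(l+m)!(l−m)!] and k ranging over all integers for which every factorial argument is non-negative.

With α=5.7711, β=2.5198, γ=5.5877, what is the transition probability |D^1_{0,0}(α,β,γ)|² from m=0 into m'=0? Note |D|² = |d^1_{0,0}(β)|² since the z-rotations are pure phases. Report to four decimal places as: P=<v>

P=0.6607

First d^1_{0,0}(β=2.5198), then the phase factors e^{-i(0)α} and e^{-i(0)γ}:
c=cos(2.5198/2)=0.305912, s=sin(2.5198/2)=0.952060; N=√[1·1·1·1]=1.000000
Admissible k: 0..1 (factorial args all ≥0)
  k=0: (−1)^0·1.0000/(1)·0.3059^2·0.9521^0 = +0.093582
  k=1: (−1)^1·1.0000/(1)·0.3059^0·0.9521^2 = -0.906418
d^1_{0,0}(2.5198) = +0.093582 -0.906418 = -0.812836
|D^1_{0,0}|² = |d^1_{0,0}(β)|² = (-0.812836)² = 0.660702 (the z-rotation phases have unit modulus)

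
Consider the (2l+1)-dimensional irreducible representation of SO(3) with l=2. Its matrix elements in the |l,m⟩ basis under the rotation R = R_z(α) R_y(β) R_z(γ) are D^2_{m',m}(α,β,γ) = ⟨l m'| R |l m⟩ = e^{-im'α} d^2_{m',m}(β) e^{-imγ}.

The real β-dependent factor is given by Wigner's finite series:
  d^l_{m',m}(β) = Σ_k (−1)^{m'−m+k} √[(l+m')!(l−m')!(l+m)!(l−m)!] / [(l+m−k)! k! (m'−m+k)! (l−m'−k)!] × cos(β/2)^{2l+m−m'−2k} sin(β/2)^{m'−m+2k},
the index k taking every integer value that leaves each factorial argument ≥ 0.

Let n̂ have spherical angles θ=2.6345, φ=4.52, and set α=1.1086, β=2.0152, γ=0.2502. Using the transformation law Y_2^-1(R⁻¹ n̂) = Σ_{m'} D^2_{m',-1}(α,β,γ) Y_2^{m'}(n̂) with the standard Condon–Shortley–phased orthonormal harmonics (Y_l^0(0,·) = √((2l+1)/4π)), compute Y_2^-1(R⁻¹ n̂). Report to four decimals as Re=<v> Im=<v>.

Re=-0.0335 Im=-0.0134

Need the full column D^2_{m',-1} for m'=−2..2 at α=1.1086, β=2.0152, γ=0.2502.
cos(β/2)=0.533892, sin(β/2)=0.845553
d^2_{-2,-1}: single k=1 term ⇒ +0.257353;  D = -0.201047+0.160657i
d^2_{-1,-1}: k∈[0..1] ⇒ +0.081248 -0.611377 = -0.530129;  D = -0.111545-0.518261i
d^2_{0,-1}: k∈[0..1] ⇒ -0.315192 +0.790590 = +0.475397;  D = +0.460595+0.117707i
d^2_{1,-1}: k∈[0..1] ⇒ +0.611377 -0.511167 = +0.100209;  D = +0.065502-0.075838i
d^2_{2,-1}: single k=0 term ⇒ -0.645514;  D = +0.249116+0.595508i
Y_2^{m'}(θ=2.6345,φ=4.52) and Σ D·Y over m':
  (-0.2010+0.1607i)·(-0.0844-0.0342i)  (-0.1115-0.5183i)·(+0.0627-0.3219i)  (+0.4606+0.1177i)·(+0.4076+0.0000i)  (+0.0655-0.0758i)·(-0.0627-0.3219i)  (+0.2491+0.5955i)·(-0.0844+0.0342i)
Y_2^-1(R⁻¹ n̂) = -0.033527-0.013397i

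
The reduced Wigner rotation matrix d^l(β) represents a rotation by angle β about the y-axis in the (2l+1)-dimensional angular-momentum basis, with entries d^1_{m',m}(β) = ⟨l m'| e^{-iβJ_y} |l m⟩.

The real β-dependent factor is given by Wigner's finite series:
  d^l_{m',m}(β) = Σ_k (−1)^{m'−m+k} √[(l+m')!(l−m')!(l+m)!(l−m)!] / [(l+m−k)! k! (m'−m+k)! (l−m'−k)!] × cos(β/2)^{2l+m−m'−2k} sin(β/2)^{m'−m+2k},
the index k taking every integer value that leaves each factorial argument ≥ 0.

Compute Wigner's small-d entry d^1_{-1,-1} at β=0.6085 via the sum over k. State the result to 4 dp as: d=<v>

d=0.9103

d^1_{-1,-1}(β=0.6085) via Wigner's sum:
Half-angle: c=0.954072, s=0.299578. N=√(1·2·1·2)=2.000000
k∈{0} keeps every argument non-negative
  k=0: (−1)^0·2.0000/(2)·0.9541^2·0.2996^0 = +0.910253
d^1_{-1,-1}(0.6085) = +0.910253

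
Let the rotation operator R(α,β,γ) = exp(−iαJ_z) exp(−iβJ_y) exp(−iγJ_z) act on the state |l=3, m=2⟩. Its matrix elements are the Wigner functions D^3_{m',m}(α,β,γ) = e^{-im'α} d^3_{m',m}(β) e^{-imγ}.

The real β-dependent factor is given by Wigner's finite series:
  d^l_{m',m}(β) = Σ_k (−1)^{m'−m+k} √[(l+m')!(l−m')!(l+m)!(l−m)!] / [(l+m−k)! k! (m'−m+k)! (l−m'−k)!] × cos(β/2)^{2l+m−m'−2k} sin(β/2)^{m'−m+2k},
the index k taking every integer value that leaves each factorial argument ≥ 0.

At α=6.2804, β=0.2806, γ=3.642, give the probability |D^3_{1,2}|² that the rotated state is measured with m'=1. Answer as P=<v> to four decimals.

Split into d^3_{1,2}(β=0.2806) × two z-phases.
With c≡cos(β/2)=0.990174 and s≡sin(β/2)=0.139840, N=[24·2·120·1]^{1/2}=75.894664
k: max(0,(2)−(1))=1 … min(3+(2),3−(1))=2
  k=1: (−1)^0·75.8947/(24)·0.9902^5·0.1398^1 = +0.420910
  k=2: (−1)^1·75.8947/(12)·0.9902^3·0.1398^3 = -0.016790
d^3_{1,2}(0.2806) = +0.420910 -0.016790 = +0.404120
|D^3_{1,2}|² = |d^3_{1,2}(β)|² = (+0.404120)² = 0.163313 (the z-rotation phases have unit modulus)

P=0.1633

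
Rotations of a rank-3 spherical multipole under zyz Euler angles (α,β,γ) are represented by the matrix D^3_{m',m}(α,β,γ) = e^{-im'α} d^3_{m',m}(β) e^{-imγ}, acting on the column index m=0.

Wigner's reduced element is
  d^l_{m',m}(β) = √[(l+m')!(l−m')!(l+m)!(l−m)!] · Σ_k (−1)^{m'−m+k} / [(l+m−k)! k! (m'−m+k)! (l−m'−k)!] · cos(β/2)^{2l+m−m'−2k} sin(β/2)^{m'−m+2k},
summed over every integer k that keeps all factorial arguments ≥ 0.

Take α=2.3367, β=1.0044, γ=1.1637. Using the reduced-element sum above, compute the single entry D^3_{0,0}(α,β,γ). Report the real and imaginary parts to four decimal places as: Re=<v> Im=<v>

Re=-0.4186 Im=0.0000

First d^3_{0,0}(β=1.0044), then the phase factors e^{-i(0)α} and e^{-i(0)γ}:
With c≡cos(β/2)=0.876526 and s≡sin(β/2)=0.481355, N=[6·6·6·6]^{1/2}=36.000000
k: max(0,(0)−(0))=0 … min(3+(0),3−(0))=3
  k=0: (−1)^0·36.0000/(36)·0.8765^6·0.4814^0 = +0.453511
  k=1: (−1)^1·36.0000/(4)·0.8765^4·0.4814^2 = -1.230927
  k=2: (−1)^2·36.0000/(4)·0.8765^2·0.4814^4 = +0.371222
  k=3: (−1)^3·36.0000/(36)·0.8765^0·0.4814^6 = -0.012439
d^3_{0,0}(1.0044) = +0.453511 -1.230927 +0.371222 -0.012439 = -0.418633
Phases: e^{-i·(0)·2.3367}=+1.000000+0.000000i, e^{-i·(0)·1.1637}=+1.000000+0.000000i ⇒ D=-0.418633+0.000000i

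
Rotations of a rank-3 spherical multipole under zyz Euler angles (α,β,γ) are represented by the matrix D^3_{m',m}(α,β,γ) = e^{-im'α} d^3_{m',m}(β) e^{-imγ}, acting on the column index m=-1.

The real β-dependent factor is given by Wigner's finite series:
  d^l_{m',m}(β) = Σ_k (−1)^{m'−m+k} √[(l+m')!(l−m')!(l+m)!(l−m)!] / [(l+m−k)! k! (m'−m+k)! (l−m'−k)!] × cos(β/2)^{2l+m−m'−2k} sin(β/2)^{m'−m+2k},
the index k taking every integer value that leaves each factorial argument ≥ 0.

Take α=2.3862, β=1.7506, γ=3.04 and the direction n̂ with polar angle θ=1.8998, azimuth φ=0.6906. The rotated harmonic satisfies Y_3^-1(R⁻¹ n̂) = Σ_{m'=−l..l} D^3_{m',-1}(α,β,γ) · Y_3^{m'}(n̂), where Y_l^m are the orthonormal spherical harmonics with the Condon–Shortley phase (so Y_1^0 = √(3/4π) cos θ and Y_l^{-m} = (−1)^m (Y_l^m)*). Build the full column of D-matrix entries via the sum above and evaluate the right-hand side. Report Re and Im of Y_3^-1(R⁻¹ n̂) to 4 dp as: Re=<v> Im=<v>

Re=0.1374 Im=0.2859

Need the full column D^3_{m',-1} for m'=−3..3 at α=2.3862, β=1.7506, γ=3.04.
cos(β/2)=0.640767, sin(β/2)=0.767736
d^3_{-3,-1}: single k=2 term ⇒ +0.384830;  D = -0.275247-0.268947i
d^3_{-2,-1}: k∈[1..2] ⇒ +0.262247 -0.752948 = -0.490700;  D = -0.020398-0.490276i
d^3_{-1,-1}: k∈[0..2] ⇒ +0.069215 -0.794901 +0.855851 = +0.130165;  D = +0.085221-0.098388i
d^3_{0,-1}: k∈[0..2] ⇒ -0.287277 +1.237219 -0.592038 = +0.357904;  D = -0.356059+0.036298i
d^3_{1,-1}: k∈[0..2] ⇒ +0.596176 -1.141134 +0.204772 = -0.340187;  D = -0.270033-0.206904i
d^3_{2,-1}: k∈[0..1] ⇒ -0.752948 +0.540454 = -0.212494;  D = +0.034191+0.209725i
d^3_{3,-1}: single k=0 term ⇒ +0.552449;  D = -0.309098+0.457885i
Y_3^{m'}(θ=1.8998,φ=0.6906) and Σ D·Y over m':
  (-0.2752-0.2689i)·(-0.1698-0.3102i)  (-0.0204-0.4903i)·(-0.0557+0.2904i)  (+0.0852-0.0984i)·(-0.1127+0.0931i)  (-0.3561+0.0363i)·(+0.2988+0.0000i)  (-0.2700-0.2069i)·(+0.1127+0.0931i)  (+0.0342+0.2097i)·(-0.0557-0.2904i)  (-0.3091+0.4579i)·(+0.1698-0.3102i)
Y_3^-1(R⁻¹ n̂) = +0.137396+0.285881i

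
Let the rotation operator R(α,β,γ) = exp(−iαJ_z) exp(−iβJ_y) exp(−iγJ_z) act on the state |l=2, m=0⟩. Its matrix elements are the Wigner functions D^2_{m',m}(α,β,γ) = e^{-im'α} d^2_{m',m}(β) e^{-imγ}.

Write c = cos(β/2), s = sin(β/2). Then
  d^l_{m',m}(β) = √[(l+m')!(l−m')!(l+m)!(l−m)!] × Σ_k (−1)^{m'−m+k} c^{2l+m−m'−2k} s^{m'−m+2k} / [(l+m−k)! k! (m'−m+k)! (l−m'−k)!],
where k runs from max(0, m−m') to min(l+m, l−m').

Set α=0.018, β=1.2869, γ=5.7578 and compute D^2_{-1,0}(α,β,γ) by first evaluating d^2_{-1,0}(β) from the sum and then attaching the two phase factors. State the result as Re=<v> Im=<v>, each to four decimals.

Split into d^2_{-1,0}(β=1.2869) × two z-phases.
c=cos(1.2869/2)=0.800031, s=sin(1.2869/2)=0.599959; N=√[1·6·2·2]=4.898979
k: max(0,(0)−(-1))=1 … min(2+(0),2−(-1))=2
  k=1: (−1)^0·4.8990/(2)·0.8000^3·0.6000^1 = +0.752518
  k=2: (−1)^1·4.8990/(2)·0.8000^1·0.6000^3 = -0.423202
d^2_{-1,0}(1.2869) = +0.752518 -0.423202 = +0.329317
Phases: e^{-i·(-1)·0.018}=+0.999838+0.017999i, e^{-i·(0)·5.7578}=+1.000000+0.000000i ⇒ D=+0.329264+0.005927i

Re=0.3293 Im=0.0059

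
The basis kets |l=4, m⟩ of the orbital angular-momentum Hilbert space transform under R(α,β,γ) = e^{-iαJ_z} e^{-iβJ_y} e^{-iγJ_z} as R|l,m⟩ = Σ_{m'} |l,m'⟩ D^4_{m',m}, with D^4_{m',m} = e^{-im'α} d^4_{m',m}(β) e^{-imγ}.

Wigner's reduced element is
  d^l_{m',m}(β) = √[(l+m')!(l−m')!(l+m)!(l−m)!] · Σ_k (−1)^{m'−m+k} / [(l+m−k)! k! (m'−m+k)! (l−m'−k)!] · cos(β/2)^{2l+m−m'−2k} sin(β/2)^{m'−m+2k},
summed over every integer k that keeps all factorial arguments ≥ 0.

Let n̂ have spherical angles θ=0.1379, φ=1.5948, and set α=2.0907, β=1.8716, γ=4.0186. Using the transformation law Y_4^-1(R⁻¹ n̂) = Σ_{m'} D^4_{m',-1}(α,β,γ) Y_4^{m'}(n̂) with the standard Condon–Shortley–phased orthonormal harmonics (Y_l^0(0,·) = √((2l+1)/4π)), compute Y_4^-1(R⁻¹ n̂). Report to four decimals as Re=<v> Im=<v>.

Need the full column D^4_{m',-1} for m'=−4..4 at α=2.0907, β=1.8716, γ=4.0186.
cos(β/2)=0.593175, sin(β/2)=0.805074
d^4_{-4,-1}: single k=3 term ⇒ +0.286757;  D = +0.281865-0.052740i
d^4_{-3,-1}: k∈[2..3] ⇒ +0.224097 -0.688006 = -0.463908;  D = +0.300584+0.353356i
d^4_{-2,-1}: k∈[1..3] ⇒ +0.088257 -0.812879 +0.998254 = +0.273632;  D = -0.092804+0.257414i
d^4_{-1,-1}: k∈[0..3] ⇒ +0.015327 -0.423504 +1.560250 -0.958031 = +0.194042;  D = +0.191116-0.033571i
d^4_{0,-1}: k∈[0..3] ⇒ -0.093031 +1.028220 -1.894054 +0.581497 = -0.377368;  D = +0.241310+0.290132i
d^4_{1,-1}: k∈[0..3] ⇒ +0.282336 -1.560250 +1.437046 -0.176476 = -0.017344;  D = +0.006063-0.016250i
d^4_{2,-1}: k∈[0..2] ⇒ -0.541919 +1.497382 -0.551657 = +0.403805;  D = +0.398466-0.065449i
d^4_{3,-1}: k∈[0..1] ⇒ +0.688006 -0.760413 = -0.072408;  D = +0.045681+0.056179i
d^4_{4,-1}: single k=0 term ⇒ -0.528227;  D = +0.190123-0.492825i
Y_4^{m'}(θ=0.1379,φ=1.5948) and Σ D·Y over m':
  (+0.2819-0.0527i)·(+0.0002-0.0000i)  (+0.3006+0.3534i)·(+0.0002+0.0032i)  (-0.0928+0.2574i)·(-0.0370+0.0018i)  (+0.1911-0.0336i)·(-0.0060-0.2491i)  (+0.2413+0.2901i)·(+0.7676+0.0000i)  (+0.0061-0.0162i)·(+0.0060-0.2491i)  (+0.3985-0.0654i)·(-0.0370-0.0018i)  (+0.0457+0.0562i)·(-0.0002+0.0032i)  (+0.1901-0.4928i)·(+0.0002+0.0000i)
Y_4^-1(R⁻¹ n̂) = +0.158652+0.166819i

Re=0.1587 Im=0.1668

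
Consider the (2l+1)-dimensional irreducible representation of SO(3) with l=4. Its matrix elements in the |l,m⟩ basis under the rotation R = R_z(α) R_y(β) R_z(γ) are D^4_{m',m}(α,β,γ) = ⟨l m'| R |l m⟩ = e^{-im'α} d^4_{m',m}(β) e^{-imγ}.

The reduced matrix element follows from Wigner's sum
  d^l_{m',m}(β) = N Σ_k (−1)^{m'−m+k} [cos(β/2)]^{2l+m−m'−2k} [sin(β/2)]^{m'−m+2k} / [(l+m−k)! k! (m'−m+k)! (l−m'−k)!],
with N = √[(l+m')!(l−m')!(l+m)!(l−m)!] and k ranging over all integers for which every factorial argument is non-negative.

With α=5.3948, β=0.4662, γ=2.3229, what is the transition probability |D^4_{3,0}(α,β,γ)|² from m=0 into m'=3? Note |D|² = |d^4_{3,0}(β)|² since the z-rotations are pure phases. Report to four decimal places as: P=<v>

First d^4_{3,0}(β=0.4662), then the phase factors e^{-i(3)α} and e^{-i(0)γ}:
c=cos(0.4662/2)=0.972955, s=sin(0.4662/2)=0.230995; N=√[5040·1·24·24]=1703.830978
The bounds max(0,m−m')=0 and min(l+m,l−m')=1 give 2 terms
  k=0: (−1)^3·1703.8310/(144)·0.9730^5·0.2310^3 = -0.127155
  k=1: (−1)^4·1703.8310/(144)·0.9730^3·0.2310^5 = +0.007167
d^4_{3,0}(0.4662) = -0.127155 +0.007167 = -0.119988
|D^4_{3,0}|² = |d^4_{3,0}(β)|² = (-0.119988)² = 0.014397 (the z-rotation phases have unit modulus)

P=0.0144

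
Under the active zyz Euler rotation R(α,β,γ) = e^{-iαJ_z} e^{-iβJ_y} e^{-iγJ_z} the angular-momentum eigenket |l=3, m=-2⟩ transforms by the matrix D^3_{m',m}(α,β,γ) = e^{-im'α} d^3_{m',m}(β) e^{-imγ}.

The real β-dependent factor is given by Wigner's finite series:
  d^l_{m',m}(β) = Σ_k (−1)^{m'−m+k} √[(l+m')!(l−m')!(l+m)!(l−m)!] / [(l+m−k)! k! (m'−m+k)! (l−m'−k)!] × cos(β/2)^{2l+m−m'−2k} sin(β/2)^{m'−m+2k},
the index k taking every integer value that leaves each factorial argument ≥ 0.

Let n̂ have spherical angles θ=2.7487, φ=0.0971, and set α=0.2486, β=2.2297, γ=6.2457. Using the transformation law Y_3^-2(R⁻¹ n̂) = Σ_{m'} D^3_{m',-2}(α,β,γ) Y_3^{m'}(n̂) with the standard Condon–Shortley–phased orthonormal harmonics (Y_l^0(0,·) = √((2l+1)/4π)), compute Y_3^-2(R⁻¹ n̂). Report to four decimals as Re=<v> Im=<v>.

Re=0.2201 Im=0.0346

Need the full column D^3_{m',-2} for m'=−3..3 at α=0.2486, β=2.2297, γ=6.2457.
cos(β/2)=0.440312, sin(β/2)=0.897845
d^3_{-3,-2}: single k=1 term ⇒ +0.036398;  D = +0.028511+0.022626i
d^3_{-2,-2}: k∈[0..1] ⇒ +0.007287 -0.151501 = -0.144214;  D = -0.131548-0.059098i
d^3_{-1,-2}: k∈[0..1] ⇒ -0.046990 +0.390765 = +0.343775;  D = +0.338606+0.059390i
d^3_{0,-2}: k∈[0..1] ⇒ +0.165961 -0.690060 = -0.524099;  D = -0.522627+0.039255i
d^3_{1,-2}: k∈[0..1] ⇒ -0.390765 +0.812394 = +0.421629;  D = +0.399749-0.134059i
d^3_{2,-2}: k∈[0..1] ⇒ +0.629936 -0.523851 = +0.106085;  D = +0.089189-0.057441i
d^3_{3,-2}: single k=0 term ⇒ -0.629278;  D = -0.428952+0.460425i
Y_3^{m'}(θ=2.7487,φ=0.0971) and Σ D·Y over m':
  (+0.0285+0.0226i)·(+0.0224-0.0067i)  (-0.1315-0.0591i)·(-0.1358+0.0267i)  (+0.3386+0.0594i)·(+0.4023-0.0392i)  (-0.5226+0.0393i)·(-0.4368+0.0000i)  (+0.3997-0.1341i)·(-0.4023-0.0392i)  (+0.0892-0.0574i)·(-0.1358-0.0267i)  (-0.4290+0.4604i)·(-0.0224-0.0067i)
Y_3^-2(R⁻¹ n̂) = +0.220071+0.034552i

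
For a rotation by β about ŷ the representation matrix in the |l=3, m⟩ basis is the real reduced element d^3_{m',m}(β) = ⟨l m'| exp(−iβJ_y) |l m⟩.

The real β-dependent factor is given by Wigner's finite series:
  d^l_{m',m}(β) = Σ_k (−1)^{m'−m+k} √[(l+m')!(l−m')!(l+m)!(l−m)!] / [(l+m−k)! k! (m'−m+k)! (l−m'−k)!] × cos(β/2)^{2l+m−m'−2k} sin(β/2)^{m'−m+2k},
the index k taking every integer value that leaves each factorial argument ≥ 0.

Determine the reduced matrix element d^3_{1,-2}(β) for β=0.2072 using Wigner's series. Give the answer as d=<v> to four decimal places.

d=-0.0068

d^3_{1,-2}(β=0.2072) via Wigner's sum:
c=cos(0.2072/2)=0.994638, s=sin(0.2072/2)=0.103415; N=√[24·2·1·120]=75.894664
k: max(0,(-2)−(1))=0 … min(3+(-2),3−(1))=1
  k=0: (−1)^3·75.8947/(12)·0.9946^3·0.1034^3 = -0.006883
  k=1: (−1)^4·75.8947/(24)·0.9946^1·0.1034^5 = +0.000037
d^3_{1,-2}(0.2072) = -0.006883 +0.000037 = -0.006846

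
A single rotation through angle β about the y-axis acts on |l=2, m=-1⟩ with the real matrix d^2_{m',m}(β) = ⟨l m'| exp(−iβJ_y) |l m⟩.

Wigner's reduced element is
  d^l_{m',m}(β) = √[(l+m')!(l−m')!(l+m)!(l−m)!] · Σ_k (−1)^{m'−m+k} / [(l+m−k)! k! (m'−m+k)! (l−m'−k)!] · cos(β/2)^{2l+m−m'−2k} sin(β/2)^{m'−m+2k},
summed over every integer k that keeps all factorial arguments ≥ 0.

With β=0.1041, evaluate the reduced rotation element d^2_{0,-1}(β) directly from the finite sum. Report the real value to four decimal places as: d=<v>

d^2_{0,-1}(β=0.1041) via Wigner's sum:
With c≡cos(β/2)=0.998646 and s≡sin(β/2)=0.052027, N=[2·2·1·6]^{1/2}=4.898979
k∈{0,1} keeps every argument non-negative
  k=0: (−1)^1·4.8990/(2)·0.9986^3·0.0520^1 = -0.126921
  k=1: (−1)^2·4.8990/(2)·0.9986^1·0.0520^3 = +0.000344
d^2_{0,-1}(0.1041) = -0.126921 +0.000344 = -0.126577

d=-0.1266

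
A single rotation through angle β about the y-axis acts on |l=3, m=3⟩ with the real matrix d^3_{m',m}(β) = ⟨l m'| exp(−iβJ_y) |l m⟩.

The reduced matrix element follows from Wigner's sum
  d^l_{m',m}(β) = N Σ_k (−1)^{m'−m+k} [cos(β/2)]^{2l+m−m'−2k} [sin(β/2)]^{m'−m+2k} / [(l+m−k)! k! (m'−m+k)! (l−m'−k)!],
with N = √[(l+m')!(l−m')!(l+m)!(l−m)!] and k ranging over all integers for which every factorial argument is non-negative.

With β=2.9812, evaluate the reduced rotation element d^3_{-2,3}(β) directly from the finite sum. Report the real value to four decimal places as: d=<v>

d^3_{-2,3}(β=2.9812) via Wigner's sum:
With c≡cos(β/2)=0.080110 and s≡sin(β/2)=0.996786, N=[1·120·720·1]^{1/2}=293.938769
Admissible k: 5..5 (factorial args all ≥0)
  k=5: (−1)^0·293.9388/(120)·0.0801^1·0.9968^5 = +0.193096
d^3_{-2,3}(2.9812) = +0.193096

d=0.1931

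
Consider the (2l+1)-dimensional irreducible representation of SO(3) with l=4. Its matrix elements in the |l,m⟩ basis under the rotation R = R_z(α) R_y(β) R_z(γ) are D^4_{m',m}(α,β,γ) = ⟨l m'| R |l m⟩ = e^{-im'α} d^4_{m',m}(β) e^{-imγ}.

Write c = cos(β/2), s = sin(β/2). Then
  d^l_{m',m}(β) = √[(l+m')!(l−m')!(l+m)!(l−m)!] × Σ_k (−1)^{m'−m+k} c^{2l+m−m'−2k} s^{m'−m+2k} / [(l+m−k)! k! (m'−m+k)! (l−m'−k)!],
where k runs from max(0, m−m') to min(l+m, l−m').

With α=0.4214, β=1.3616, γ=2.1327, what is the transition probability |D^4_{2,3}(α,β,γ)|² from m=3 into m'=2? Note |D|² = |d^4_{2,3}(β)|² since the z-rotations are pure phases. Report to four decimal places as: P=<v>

P=0.1522

D^4_{2,3}(0.4214,1.3616,2.1327) = e^{-i·2·0.4214}·d^4_{2,3}(1.3616)·e^{-i·3·2.1327}. Compute d first:
With c≡cos(β/2)=0.777069 and s≡sin(β/2)=0.629415, N=[720·2·5040·1]^{1/2}=2693.993318
The bounds max(0,m−m')=1 and min(l+m,l−m')=2 give 2 terms
  k=1: (−1)^0·2693.9933/(720)·0.7771^7·0.6294^1 = +0.402921
  k=2: (−1)^1·2693.9933/(240)·0.7771^5·0.6294^3 = -0.793041
d^4_{2,3}(1.3616) = +0.402921 -0.793041 = -0.390120
|D^4_{2,3}|² = |d^4_{2,3}(β)|² = (-0.390120)² = 0.152193 (the z-rotation phases have unit modulus)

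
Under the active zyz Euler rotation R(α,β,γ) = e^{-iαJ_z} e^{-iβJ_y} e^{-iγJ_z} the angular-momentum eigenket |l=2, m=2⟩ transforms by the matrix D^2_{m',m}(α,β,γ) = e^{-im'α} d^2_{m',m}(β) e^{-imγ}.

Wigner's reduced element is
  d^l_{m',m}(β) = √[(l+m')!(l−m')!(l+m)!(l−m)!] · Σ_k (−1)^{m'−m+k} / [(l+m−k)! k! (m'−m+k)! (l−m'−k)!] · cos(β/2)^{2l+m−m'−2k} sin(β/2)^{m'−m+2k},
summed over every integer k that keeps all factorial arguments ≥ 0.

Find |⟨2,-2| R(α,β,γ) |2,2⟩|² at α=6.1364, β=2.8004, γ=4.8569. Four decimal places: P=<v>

D^2_{-2,2}(6.1364,2.8004,4.8569) = e^{-i·-2·6.1364}·d^2_{-2,2}(2.8004)·e^{-i·2·4.8569}. Compute d first:
With c≡cos(β/2)=0.169770 and s≡sin(β/2)=0.985484, N=[1·24·24·1]^{1/2}=24.000000
k: max(0,(2)−(-2))=4 … min(2+(2),2−(-2))=4
  k=4: (−1)^0·24.0000/(24)·0.1698^0·0.9855^4 = +0.943187
d^2_{-2,2}(2.8004) = +0.943187
|D^2_{-2,2}|² = |d^2_{-2,2}(β)|² = (+0.943187)² = 0.889602 (the z-rotation phases have unit modulus)

P=0.8896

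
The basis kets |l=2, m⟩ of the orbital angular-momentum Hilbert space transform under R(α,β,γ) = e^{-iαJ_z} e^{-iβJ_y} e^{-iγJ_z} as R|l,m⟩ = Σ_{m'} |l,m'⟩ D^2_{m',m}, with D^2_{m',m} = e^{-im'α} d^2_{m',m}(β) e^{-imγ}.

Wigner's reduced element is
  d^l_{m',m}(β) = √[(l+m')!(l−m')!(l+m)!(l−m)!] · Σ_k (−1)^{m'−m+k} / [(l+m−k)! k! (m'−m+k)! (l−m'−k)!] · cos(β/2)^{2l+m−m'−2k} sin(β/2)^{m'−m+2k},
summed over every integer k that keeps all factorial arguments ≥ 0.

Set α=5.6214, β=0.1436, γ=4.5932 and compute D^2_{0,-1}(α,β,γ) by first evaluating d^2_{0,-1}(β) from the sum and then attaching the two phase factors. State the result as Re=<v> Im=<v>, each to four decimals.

First d^2_{0,-1}(β=0.1436), then the phase factors e^{-i(0)α} and e^{-i(-1)γ}:
c=cos(0.1436/2)=0.997423, s=sin(0.1436/2)=0.071738; N=√[2·2·1·6]=4.898979
k: max(0,(-1)−(0))=0 … min(2+(-1),2−(0))=1
  k=0: (−1)^1·4.8990/(2)·0.9974^3·0.0717^1 = -0.174368
  k=1: (−1)^2·4.8990/(2)·0.9974^1·0.0717^3 = +0.000902
d^2_{0,-1}(0.1436) = -0.174368 +0.000902 = -0.173466
D = (+1.000000+0.000000i)·(-0.173466)·(-0.118907-0.992905i) = +0.020626+0.172235i

Re=0.0206 Im=0.1722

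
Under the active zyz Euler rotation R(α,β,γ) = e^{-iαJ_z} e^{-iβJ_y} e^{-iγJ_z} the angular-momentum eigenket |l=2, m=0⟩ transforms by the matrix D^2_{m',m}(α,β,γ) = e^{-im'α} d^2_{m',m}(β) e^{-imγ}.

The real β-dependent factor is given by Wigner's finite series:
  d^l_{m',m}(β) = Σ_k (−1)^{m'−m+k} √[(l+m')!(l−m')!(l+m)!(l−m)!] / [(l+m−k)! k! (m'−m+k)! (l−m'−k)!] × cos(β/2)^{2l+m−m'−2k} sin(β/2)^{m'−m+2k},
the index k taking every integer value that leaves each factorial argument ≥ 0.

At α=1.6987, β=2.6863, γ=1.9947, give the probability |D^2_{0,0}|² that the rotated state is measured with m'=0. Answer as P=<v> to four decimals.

Split into d^2_{0,0}(β=2.6863) × two z-phases.
c=cos(2.6863/2)=0.225685, s=sin(2.6863/2)=0.974200; N=√[2·2·2·2]=4.000000
k: max(0,(0)−(0))=0 … min(2+(0),2−(0))=2
  k=0: (−1)^0·4.0000/(4)·0.2257^4·0.9742^0 = +0.002594
  k=1: (−1)^1·4.0000/(1)·0.2257^2·0.9742^2 = -0.193358
  k=2: (−1)^2·4.0000/(4)·0.2257^0·0.9742^4 = +0.900727
d^2_{0,0}(2.6863) = +0.002594 -0.193358 +0.900727 = +0.709963
|D^2_{0,0}|² = |d^2_{0,0}(β)|² = (+0.709963)² = 0.504047 (the z-rotation phases have unit modulus)

P=0.5040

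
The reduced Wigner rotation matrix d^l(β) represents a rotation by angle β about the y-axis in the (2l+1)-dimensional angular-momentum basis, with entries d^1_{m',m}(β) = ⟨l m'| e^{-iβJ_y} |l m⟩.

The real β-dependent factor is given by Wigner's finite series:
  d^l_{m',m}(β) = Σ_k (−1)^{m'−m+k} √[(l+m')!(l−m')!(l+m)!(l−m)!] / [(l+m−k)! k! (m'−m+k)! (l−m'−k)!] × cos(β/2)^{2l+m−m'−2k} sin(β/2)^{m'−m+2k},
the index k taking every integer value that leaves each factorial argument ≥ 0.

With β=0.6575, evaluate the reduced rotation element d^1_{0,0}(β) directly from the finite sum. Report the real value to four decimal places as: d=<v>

d=0.7915

d^1_{0,0}(β=0.6575) via Wigner's sum:
c=cos(0.6575/2)=0.946447, s=sin(0.6575/2)=0.322860; N=√[1·1·1·1]=1.000000
k∈{0,1} keeps every argument non-negative
  k=0: (−1)^0·1.0000/(1)·0.9464^2·0.3229^0 = +0.895761
  k=1: (−1)^1·1.0000/(1)·0.9464^0·0.3229^2 = -0.104239
d^1_{0,0}(0.6575) = +0.895761 -0.104239 = +0.791523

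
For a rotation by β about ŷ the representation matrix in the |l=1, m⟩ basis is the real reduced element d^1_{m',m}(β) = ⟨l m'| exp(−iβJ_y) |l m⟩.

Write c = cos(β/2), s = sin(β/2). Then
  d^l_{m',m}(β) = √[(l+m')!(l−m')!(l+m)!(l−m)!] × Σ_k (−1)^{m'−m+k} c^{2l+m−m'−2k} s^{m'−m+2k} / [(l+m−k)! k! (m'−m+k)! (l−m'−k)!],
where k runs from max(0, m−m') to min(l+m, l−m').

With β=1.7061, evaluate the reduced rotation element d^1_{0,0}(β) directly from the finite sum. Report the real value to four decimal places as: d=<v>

d=-0.1349

d^1_{0,0}(β=1.7061) via Wigner's sum:
With c≡cos(β/2)=0.657689 and s≡sin(β/2)=0.753290, N=[1·1·1·1]^{1/2}=1.000000
Admissible k: 0..1 (factorial args all ≥0)
  k=0: (−1)^0·1.0000/(1)·0.6577^2·0.7533^0 = +0.432554
  k=1: (−1)^1·1.0000/(1)·0.6577^0·0.7533^2 = -0.567446
d^1_{0,0}(1.7061) = +0.432554 -0.567446 = -0.134891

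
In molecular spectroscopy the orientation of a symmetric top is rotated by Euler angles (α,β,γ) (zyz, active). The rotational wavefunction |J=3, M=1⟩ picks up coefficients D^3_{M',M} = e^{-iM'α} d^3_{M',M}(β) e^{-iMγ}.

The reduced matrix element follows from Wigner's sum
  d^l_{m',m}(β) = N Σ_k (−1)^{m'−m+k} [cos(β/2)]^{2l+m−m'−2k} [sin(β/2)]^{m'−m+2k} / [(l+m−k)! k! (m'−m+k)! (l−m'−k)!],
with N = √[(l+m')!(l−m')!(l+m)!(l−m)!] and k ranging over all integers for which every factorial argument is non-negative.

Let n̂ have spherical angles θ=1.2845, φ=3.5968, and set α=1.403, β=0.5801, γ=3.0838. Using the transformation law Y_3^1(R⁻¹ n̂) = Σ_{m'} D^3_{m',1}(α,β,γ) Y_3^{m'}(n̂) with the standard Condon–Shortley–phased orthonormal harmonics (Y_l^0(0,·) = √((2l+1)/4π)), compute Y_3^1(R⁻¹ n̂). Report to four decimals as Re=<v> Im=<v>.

Need the full column D^3_{m',1} for m'=−3..3 at α=1.403, β=0.5801, γ=3.0838.
cos(β/2)=0.958230, sin(β/2)=0.286000
d^3_{-3,1}: single k=4 term ⇒ +0.023793;  D = +0.010255+0.021470i
d^3_{-2,1}: k∈[3..4] ⇒ +0.130178 -0.005798 = +0.124380;  D = +0.119611-0.034110i
d^3_{-1,1}: k∈[2..4] ⇒ +0.413773 -0.049147 +0.000547 = +0.365173;  D = -0.040089-0.362966i
d^3_{0,1}: k∈[1..3] ⇒ +0.800396 -0.213904 +0.006352 = +0.592843;  D = -0.591853-0.034243i
d^3_{1,1}: k∈[0..2] ⇒ +0.774136 -0.551697 +0.036860 = +0.259299;  D = -0.058000+0.252729i
d^3_{2,1}: k∈[0..1] ⇒ -0.730658 +0.130178 = -0.600480;  D = -0.554613-0.230174i
d^3_{3,1}: single k=0 term ⇒ +0.267089;  D = +0.142141-0.226125i
Y_3^{m'}(θ=1.2845,φ=3.5968) and Σ D·Y over m':
  (+0.0103+0.0215i)·(-0.0750+0.3606i)  (+0.1196-0.0341i)·(+0.1629-0.2098i)  (-0.0401-0.3630i)·(+0.1674-0.0820i)  (-0.5919-0.0342i)·(-0.2741+0.0000i)  (-0.0580+0.2527i)·(-0.1674-0.0820i)  (-0.5546-0.2302i)·(+0.1629+0.2098i)  (+0.1421-0.2261i)·(+0.0750+0.3606i)
Y_3^1(R⁻¹ n̂) = +0.210161-0.233759i

Re=0.2102 Im=-0.2338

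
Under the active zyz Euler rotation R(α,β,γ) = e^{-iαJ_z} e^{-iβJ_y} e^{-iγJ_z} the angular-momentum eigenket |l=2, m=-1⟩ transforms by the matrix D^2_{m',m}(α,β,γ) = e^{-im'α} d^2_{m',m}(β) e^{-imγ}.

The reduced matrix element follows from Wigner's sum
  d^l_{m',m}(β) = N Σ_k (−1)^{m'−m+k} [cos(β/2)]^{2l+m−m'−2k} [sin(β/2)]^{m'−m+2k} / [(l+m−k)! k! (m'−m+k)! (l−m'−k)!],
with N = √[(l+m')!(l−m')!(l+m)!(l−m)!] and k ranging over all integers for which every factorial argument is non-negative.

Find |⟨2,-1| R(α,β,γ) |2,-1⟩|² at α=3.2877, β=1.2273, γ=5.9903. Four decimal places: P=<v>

P=0.0476

First d^2_{-1,-1}(β=1.2273), then the phase factors e^{-i(-1)α} and e^{-i(-1)γ}:
c=cos(1.2273/2)=0.817552, s=sin(1.2273/2)=0.575855; N=√[1·6·1·6]=6.000000
The bounds max(0,m−m')=0 and min(l+m,l−m')=1 give 2 terms
  k=0: (−1)^0·6.0000/(6)·0.8176^4·0.5759^0 = +0.446746
  k=1: (−1)^1·6.0000/(2)·0.8176^2·0.5759^2 = -0.664934
d^2_{-1,-1}(1.2273) = +0.446746 -0.664934 = -0.218188
|D^2_{-1,-1}|² = |d^2_{-1,-1}(β)|² = (-0.218188)² = 0.047606 (the z-rotation phases have unit modulus)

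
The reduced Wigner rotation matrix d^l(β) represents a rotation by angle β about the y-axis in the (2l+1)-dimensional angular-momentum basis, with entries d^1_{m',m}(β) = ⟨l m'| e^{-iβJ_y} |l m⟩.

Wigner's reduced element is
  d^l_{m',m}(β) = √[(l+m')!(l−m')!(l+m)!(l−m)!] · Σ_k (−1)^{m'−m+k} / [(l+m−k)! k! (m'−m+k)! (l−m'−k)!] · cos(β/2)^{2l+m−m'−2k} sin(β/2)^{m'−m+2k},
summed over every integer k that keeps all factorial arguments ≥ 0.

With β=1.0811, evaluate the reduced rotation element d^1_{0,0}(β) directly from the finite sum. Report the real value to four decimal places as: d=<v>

d^1_{0,0}(β=1.0811) via Wigner's sum:
Half-angle: c=0.857426, s=0.514608. N=√(1·1·1·1)=1.000000
The bounds max(0,m−m')=0 and min(l+m,l−m')=1 give 2 terms
  k=0: (−1)^0·1.0000/(1)·0.8574^2·0.5146^0 = +0.735179
  k=1: (−1)^1·1.0000/(1)·0.8574^0·0.5146^2 = -0.264821
d^1_{0,0}(1.0811) = +0.735179 -0.264821 = +0.470358

d=0.4704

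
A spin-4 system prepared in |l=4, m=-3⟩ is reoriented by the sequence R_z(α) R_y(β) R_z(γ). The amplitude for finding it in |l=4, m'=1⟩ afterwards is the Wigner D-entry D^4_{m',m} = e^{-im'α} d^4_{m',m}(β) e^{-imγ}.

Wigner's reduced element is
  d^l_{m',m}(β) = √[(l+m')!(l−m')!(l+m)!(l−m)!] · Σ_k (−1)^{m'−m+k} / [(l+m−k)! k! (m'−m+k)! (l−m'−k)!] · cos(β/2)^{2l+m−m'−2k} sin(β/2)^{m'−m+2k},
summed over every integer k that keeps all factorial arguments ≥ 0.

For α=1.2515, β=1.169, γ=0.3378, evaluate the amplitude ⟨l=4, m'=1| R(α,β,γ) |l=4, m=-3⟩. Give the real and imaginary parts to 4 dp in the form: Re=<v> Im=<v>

Split into d^4_{1,-3}(β=1.169) × two z-phases.
c=cos(1.169/2)=0.833988, s=sin(1.169/2)=0.551782; N=√[120·6·1·5040]=1904.940944
Admissible k: 0..1 (factorial args all ≥0)
  k=0: (−1)^4·1904.9409/(144)·0.8340^4·0.5518^4 = +0.593239
  k=1: (−1)^5·1904.9409/(240)·0.8340^2·0.5518^6 = -0.155811
d^4_{1,-3}(1.169) = +0.593239 -0.155811 = +0.437429
Phases: e^{-i·(1)·1.2515}=+0.313899-0.949457i, e^{-i·(-3)·0.3378}=+0.528978+0.848635i ⇒ D=+0.425088-0.103170i

Re=0.4251 Im=-0.1032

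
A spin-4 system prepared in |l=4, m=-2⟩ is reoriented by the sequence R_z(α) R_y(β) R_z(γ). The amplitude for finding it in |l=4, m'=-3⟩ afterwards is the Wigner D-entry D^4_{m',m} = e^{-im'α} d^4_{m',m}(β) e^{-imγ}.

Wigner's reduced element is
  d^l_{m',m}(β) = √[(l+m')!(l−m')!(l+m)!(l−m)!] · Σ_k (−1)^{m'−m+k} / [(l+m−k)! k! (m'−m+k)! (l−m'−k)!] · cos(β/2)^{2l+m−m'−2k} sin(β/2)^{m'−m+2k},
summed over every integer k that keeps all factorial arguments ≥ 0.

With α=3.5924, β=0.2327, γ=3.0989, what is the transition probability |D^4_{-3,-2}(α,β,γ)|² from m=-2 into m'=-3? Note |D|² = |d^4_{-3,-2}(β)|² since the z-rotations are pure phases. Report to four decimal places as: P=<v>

P=0.1578

D^4_{-3,-2}(3.5924,0.2327,3.0989) = e^{-i·-3·3.5924}·d^4_{-3,-2}(0.2327)·e^{-i·-2·3.0989}. Compute d first:
With c≡cos(β/2)=0.993239 and s≡sin(β/2)=0.116088, N=[1·5040·2·720]^{1/2}=2693.993318
k∈{1,2} keeps every argument non-negative
  k=1: (−1)^0·2693.9933/(720)·0.9932^7·0.1161^1 = +0.414216
  k=2: (−1)^1·2693.9933/(240)·0.9932^5·0.1161^3 = -0.016975
d^4_{-3,-2}(0.2327) = +0.414216 -0.016975 = +0.397240
|D^4_{-3,-2}|² = |d^4_{-3,-2}(β)|² = (+0.397240)² = 0.157800 (the z-rotation phases have unit modulus)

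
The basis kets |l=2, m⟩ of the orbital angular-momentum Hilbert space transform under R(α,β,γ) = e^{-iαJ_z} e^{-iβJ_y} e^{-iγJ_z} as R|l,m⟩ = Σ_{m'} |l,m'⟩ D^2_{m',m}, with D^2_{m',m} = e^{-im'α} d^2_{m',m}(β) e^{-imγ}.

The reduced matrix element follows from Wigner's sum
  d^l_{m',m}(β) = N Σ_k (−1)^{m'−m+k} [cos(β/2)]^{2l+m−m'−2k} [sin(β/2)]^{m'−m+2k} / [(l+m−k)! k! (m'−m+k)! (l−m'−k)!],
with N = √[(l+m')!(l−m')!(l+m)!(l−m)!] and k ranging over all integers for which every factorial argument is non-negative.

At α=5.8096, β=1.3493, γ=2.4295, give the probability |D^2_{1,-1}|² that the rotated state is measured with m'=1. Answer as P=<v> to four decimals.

P=0.3154

Split into d^2_{1,-1}(β=1.3493) × two z-phases.
With c≡cos(β/2)=0.780926 and s≡sin(β/2)=0.624624, N=[6·1·1·6]^{1/2}=6.000000
k: max(0,(-1)−(1))=0 … min(2+(-1),2−(1))=1
  k=0: (−1)^2·6.0000/(2)·0.7809^2·0.6246^2 = +0.713802
  k=1: (−1)^3·6.0000/(6)·0.7809^0·0.6246^4 = -0.152221
d^2_{1,-1}(1.3493) = +0.713802 -0.152221 = +0.561581
|D^2_{1,-1}|² = |d^2_{1,-1}(β)|² = (+0.561581)² = 0.315374 (the z-rotation phases have unit modulus)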